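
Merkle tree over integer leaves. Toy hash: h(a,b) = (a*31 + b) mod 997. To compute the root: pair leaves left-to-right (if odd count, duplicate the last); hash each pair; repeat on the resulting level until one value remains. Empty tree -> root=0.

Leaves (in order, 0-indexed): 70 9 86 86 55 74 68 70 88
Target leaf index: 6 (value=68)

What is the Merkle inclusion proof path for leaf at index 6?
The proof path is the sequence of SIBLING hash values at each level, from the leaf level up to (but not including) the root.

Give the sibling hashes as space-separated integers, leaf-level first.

Answer: 70 782 511 260

Derivation:
L0 (leaves): [70, 9, 86, 86, 55, 74, 68, 70, 88], target index=6
L1: h(70,9)=(70*31+9)%997=185 [pair 0] h(86,86)=(86*31+86)%997=758 [pair 1] h(55,74)=(55*31+74)%997=782 [pair 2] h(68,70)=(68*31+70)%997=184 [pair 3] h(88,88)=(88*31+88)%997=822 [pair 4] -> [185, 758, 782, 184, 822]
  Sibling for proof at L0: 70
L2: h(185,758)=(185*31+758)%997=511 [pair 0] h(782,184)=(782*31+184)%997=498 [pair 1] h(822,822)=(822*31+822)%997=382 [pair 2] -> [511, 498, 382]
  Sibling for proof at L1: 782
L3: h(511,498)=(511*31+498)%997=387 [pair 0] h(382,382)=(382*31+382)%997=260 [pair 1] -> [387, 260]
  Sibling for proof at L2: 511
L4: h(387,260)=(387*31+260)%997=293 [pair 0] -> [293]
  Sibling for proof at L3: 260
Root: 293
Proof path (sibling hashes from leaf to root): [70, 782, 511, 260]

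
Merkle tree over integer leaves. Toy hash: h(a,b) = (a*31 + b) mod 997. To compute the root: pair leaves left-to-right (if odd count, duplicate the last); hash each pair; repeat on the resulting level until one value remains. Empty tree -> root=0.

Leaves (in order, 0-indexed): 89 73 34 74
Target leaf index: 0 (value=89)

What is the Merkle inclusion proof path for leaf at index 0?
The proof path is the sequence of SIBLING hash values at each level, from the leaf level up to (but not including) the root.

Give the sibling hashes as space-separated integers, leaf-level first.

Answer: 73 131

Derivation:
L0 (leaves): [89, 73, 34, 74], target index=0
L1: h(89,73)=(89*31+73)%997=838 [pair 0] h(34,74)=(34*31+74)%997=131 [pair 1] -> [838, 131]
  Sibling for proof at L0: 73
L2: h(838,131)=(838*31+131)%997=187 [pair 0] -> [187]
  Sibling for proof at L1: 131
Root: 187
Proof path (sibling hashes from leaf to root): [73, 131]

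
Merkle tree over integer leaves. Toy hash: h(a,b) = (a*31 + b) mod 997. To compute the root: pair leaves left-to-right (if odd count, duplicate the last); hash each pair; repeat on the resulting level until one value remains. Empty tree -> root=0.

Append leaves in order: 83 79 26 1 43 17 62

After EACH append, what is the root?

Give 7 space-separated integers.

Answer: 83 658 293 268 496 661 298

Derivation:
After append 83 (leaves=[83]):
  L0: [83]
  root=83
After append 79 (leaves=[83, 79]):
  L0: [83, 79]
  L1: h(83,79)=(83*31+79)%997=658 -> [658]
  root=658
After append 26 (leaves=[83, 79, 26]):
  L0: [83, 79, 26]
  L1: h(83,79)=(83*31+79)%997=658 h(26,26)=(26*31+26)%997=832 -> [658, 832]
  L2: h(658,832)=(658*31+832)%997=293 -> [293]
  root=293
After append 1 (leaves=[83, 79, 26, 1]):
  L0: [83, 79, 26, 1]
  L1: h(83,79)=(83*31+79)%997=658 h(26,1)=(26*31+1)%997=807 -> [658, 807]
  L2: h(658,807)=(658*31+807)%997=268 -> [268]
  root=268
After append 43 (leaves=[83, 79, 26, 1, 43]):
  L0: [83, 79, 26, 1, 43]
  L1: h(83,79)=(83*31+79)%997=658 h(26,1)=(26*31+1)%997=807 h(43,43)=(43*31+43)%997=379 -> [658, 807, 379]
  L2: h(658,807)=(658*31+807)%997=268 h(379,379)=(379*31+379)%997=164 -> [268, 164]
  L3: h(268,164)=(268*31+164)%997=496 -> [496]
  root=496
After append 17 (leaves=[83, 79, 26, 1, 43, 17]):
  L0: [83, 79, 26, 1, 43, 17]
  L1: h(83,79)=(83*31+79)%997=658 h(26,1)=(26*31+1)%997=807 h(43,17)=(43*31+17)%997=353 -> [658, 807, 353]
  L2: h(658,807)=(658*31+807)%997=268 h(353,353)=(353*31+353)%997=329 -> [268, 329]
  L3: h(268,329)=(268*31+329)%997=661 -> [661]
  root=661
After append 62 (leaves=[83, 79, 26, 1, 43, 17, 62]):
  L0: [83, 79, 26, 1, 43, 17, 62]
  L1: h(83,79)=(83*31+79)%997=658 h(26,1)=(26*31+1)%997=807 h(43,17)=(43*31+17)%997=353 h(62,62)=(62*31+62)%997=987 -> [658, 807, 353, 987]
  L2: h(658,807)=(658*31+807)%997=268 h(353,987)=(353*31+987)%997=963 -> [268, 963]
  L3: h(268,963)=(268*31+963)%997=298 -> [298]
  root=298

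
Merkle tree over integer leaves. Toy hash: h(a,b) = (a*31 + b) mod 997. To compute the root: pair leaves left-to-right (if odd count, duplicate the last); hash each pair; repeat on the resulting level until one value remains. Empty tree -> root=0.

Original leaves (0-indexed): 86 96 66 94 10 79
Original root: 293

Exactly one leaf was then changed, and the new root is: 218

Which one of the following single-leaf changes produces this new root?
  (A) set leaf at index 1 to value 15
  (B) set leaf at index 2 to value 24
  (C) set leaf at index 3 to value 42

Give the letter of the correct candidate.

Answer: A

Derivation:
Original leaves: [86, 96, 66, 94, 10, 79]
Target new root: 218
Try each candidate change and compute the resulting root:
Candidate A: set leaf[1] = 15 -> leaves = [86, 15, 66, 94, 10, 79]
  L0: [86, 15, 66, 94, 10, 79]
  L1: h(86,15)=(86*31+15)%997=687 h(66,94)=(66*31+94)%997=146 h(10,79)=(10*31+79)%997=389 -> [687, 146, 389]
  L2: h(687,146)=(687*31+146)%997=506 h(389,389)=(389*31+389)%997=484 -> [506, 484]
  L3: h(506,484)=(506*31+484)%997=218 -> [218]
  root = 218 == target 218  ** MATCH **
Candidate B: set leaf[2] = 24 -> leaves = [86, 96, 24, 94, 10, 79]
  L0: [86, 96, 24, 94, 10, 79]
  L1: h(86,96)=(86*31+96)%997=768 h(24,94)=(24*31+94)%997=838 h(10,79)=(10*31+79)%997=389 -> [768, 838, 389]
  L2: h(768,838)=(768*31+838)%997=718 h(389,389)=(389*31+389)%997=484 -> [718, 484]
  L3: h(718,484)=(718*31+484)%997=808 -> [808]
  root = 808 != target 218
Candidate C: set leaf[3] = 42 -> leaves = [86, 96, 66, 42, 10, 79]
  L0: [86, 96, 66, 42, 10, 79]
  L1: h(86,96)=(86*31+96)%997=768 h(66,42)=(66*31+42)%997=94 h(10,79)=(10*31+79)%997=389 -> [768, 94, 389]
  L2: h(768,94)=(768*31+94)%997=971 h(389,389)=(389*31+389)%997=484 -> [971, 484]
  L3: h(971,484)=(971*31+484)%997=675 -> [675]
  root = 675 != target 218
Candidate A produces the target root.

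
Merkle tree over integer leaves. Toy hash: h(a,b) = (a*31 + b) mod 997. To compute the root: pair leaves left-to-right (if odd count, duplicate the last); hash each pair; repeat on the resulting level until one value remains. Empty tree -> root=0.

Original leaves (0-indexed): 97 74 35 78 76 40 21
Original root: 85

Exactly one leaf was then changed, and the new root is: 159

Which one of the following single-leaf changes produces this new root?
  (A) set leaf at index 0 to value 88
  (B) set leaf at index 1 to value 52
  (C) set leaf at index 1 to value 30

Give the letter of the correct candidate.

Answer: A

Derivation:
Original leaves: [97, 74, 35, 78, 76, 40, 21]
Target new root: 159
Try each candidate change and compute the resulting root:
Candidate A: set leaf[0] = 88 -> leaves = [88, 74, 35, 78, 76, 40, 21]
  L0: [88, 74, 35, 78, 76, 40, 21]
  L1: h(88,74)=(88*31+74)%997=808 h(35,78)=(35*31+78)%997=166 h(76,40)=(76*31+40)%997=402 h(21,21)=(21*31+21)%997=672 -> [808, 166, 402, 672]
  L2: h(808,166)=(808*31+166)%997=289 h(402,672)=(402*31+672)%997=173 -> [289, 173]
  L3: h(289,173)=(289*31+173)%997=159 -> [159]
  root = 159 == target 159  ** MATCH **
Candidate B: set leaf[1] = 52 -> leaves = [97, 52, 35, 78, 76, 40, 21]
  L0: [97, 52, 35, 78, 76, 40, 21]
  L1: h(97,52)=(97*31+52)%997=68 h(35,78)=(35*31+78)%997=166 h(76,40)=(76*31+40)%997=402 h(21,21)=(21*31+21)%997=672 -> [68, 166, 402, 672]
  L2: h(68,166)=(68*31+166)%997=280 h(402,672)=(402*31+672)%997=173 -> [280, 173]
  L3: h(280,173)=(280*31+173)%997=877 -> [877]
  root = 877 != target 159
Candidate C: set leaf[1] = 30 -> leaves = [97, 30, 35, 78, 76, 40, 21]
  L0: [97, 30, 35, 78, 76, 40, 21]
  L1: h(97,30)=(97*31+30)%997=46 h(35,78)=(35*31+78)%997=166 h(76,40)=(76*31+40)%997=402 h(21,21)=(21*31+21)%997=672 -> [46, 166, 402, 672]
  L2: h(46,166)=(46*31+166)%997=595 h(402,672)=(402*31+672)%997=173 -> [595, 173]
  L3: h(595,173)=(595*31+173)%997=672 -> [672]
  root = 672 != target 159
Candidate A produces the target root.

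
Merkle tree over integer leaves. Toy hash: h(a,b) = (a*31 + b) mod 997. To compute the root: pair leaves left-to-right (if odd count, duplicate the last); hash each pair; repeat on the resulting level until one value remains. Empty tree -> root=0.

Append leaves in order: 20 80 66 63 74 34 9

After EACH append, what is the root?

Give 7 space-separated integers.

After append 20 (leaves=[20]):
  L0: [20]
  root=20
After append 80 (leaves=[20, 80]):
  L0: [20, 80]
  L1: h(20,80)=(20*31+80)%997=700 -> [700]
  root=700
After append 66 (leaves=[20, 80, 66]):
  L0: [20, 80, 66]
  L1: h(20,80)=(20*31+80)%997=700 h(66,66)=(66*31+66)%997=118 -> [700, 118]
  L2: h(700,118)=(700*31+118)%997=881 -> [881]
  root=881
After append 63 (leaves=[20, 80, 66, 63]):
  L0: [20, 80, 66, 63]
  L1: h(20,80)=(20*31+80)%997=700 h(66,63)=(66*31+63)%997=115 -> [700, 115]
  L2: h(700,115)=(700*31+115)%997=878 -> [878]
  root=878
After append 74 (leaves=[20, 80, 66, 63, 74]):
  L0: [20, 80, 66, 63, 74]
  L1: h(20,80)=(20*31+80)%997=700 h(66,63)=(66*31+63)%997=115 h(74,74)=(74*31+74)%997=374 -> [700, 115, 374]
  L2: h(700,115)=(700*31+115)%997=878 h(374,374)=(374*31+374)%997=4 -> [878, 4]
  L3: h(878,4)=(878*31+4)%997=303 -> [303]
  root=303
After append 34 (leaves=[20, 80, 66, 63, 74, 34]):
  L0: [20, 80, 66, 63, 74, 34]
  L1: h(20,80)=(20*31+80)%997=700 h(66,63)=(66*31+63)%997=115 h(74,34)=(74*31+34)%997=334 -> [700, 115, 334]
  L2: h(700,115)=(700*31+115)%997=878 h(334,334)=(334*31+334)%997=718 -> [878, 718]
  L3: h(878,718)=(878*31+718)%997=20 -> [20]
  root=20
After append 9 (leaves=[20, 80, 66, 63, 74, 34, 9]):
  L0: [20, 80, 66, 63, 74, 34, 9]
  L1: h(20,80)=(20*31+80)%997=700 h(66,63)=(66*31+63)%997=115 h(74,34)=(74*31+34)%997=334 h(9,9)=(9*31+9)%997=288 -> [700, 115, 334, 288]
  L2: h(700,115)=(700*31+115)%997=878 h(334,288)=(334*31+288)%997=672 -> [878, 672]
  L3: h(878,672)=(878*31+672)%997=971 -> [971]
  root=971

Answer: 20 700 881 878 303 20 971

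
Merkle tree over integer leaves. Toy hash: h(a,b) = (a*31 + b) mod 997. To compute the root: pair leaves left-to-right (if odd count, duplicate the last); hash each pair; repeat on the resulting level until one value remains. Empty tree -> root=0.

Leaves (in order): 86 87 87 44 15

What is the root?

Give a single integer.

Answer: 226

Derivation:
L0: [86, 87, 87, 44, 15]
L1: h(86,87)=(86*31+87)%997=759 h(87,44)=(87*31+44)%997=747 h(15,15)=(15*31+15)%997=480 -> [759, 747, 480]
L2: h(759,747)=(759*31+747)%997=348 h(480,480)=(480*31+480)%997=405 -> [348, 405]
L3: h(348,405)=(348*31+405)%997=226 -> [226]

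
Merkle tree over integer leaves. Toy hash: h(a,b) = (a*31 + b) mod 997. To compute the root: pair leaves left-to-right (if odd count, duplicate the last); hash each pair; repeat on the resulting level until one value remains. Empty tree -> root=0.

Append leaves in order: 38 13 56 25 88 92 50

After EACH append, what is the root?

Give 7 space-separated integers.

Answer: 38 194 827 796 133 261 38

Derivation:
After append 38 (leaves=[38]):
  L0: [38]
  root=38
After append 13 (leaves=[38, 13]):
  L0: [38, 13]
  L1: h(38,13)=(38*31+13)%997=194 -> [194]
  root=194
After append 56 (leaves=[38, 13, 56]):
  L0: [38, 13, 56]
  L1: h(38,13)=(38*31+13)%997=194 h(56,56)=(56*31+56)%997=795 -> [194, 795]
  L2: h(194,795)=(194*31+795)%997=827 -> [827]
  root=827
After append 25 (leaves=[38, 13, 56, 25]):
  L0: [38, 13, 56, 25]
  L1: h(38,13)=(38*31+13)%997=194 h(56,25)=(56*31+25)%997=764 -> [194, 764]
  L2: h(194,764)=(194*31+764)%997=796 -> [796]
  root=796
After append 88 (leaves=[38, 13, 56, 25, 88]):
  L0: [38, 13, 56, 25, 88]
  L1: h(38,13)=(38*31+13)%997=194 h(56,25)=(56*31+25)%997=764 h(88,88)=(88*31+88)%997=822 -> [194, 764, 822]
  L2: h(194,764)=(194*31+764)%997=796 h(822,822)=(822*31+822)%997=382 -> [796, 382]
  L3: h(796,382)=(796*31+382)%997=133 -> [133]
  root=133
After append 92 (leaves=[38, 13, 56, 25, 88, 92]):
  L0: [38, 13, 56, 25, 88, 92]
  L1: h(38,13)=(38*31+13)%997=194 h(56,25)=(56*31+25)%997=764 h(88,92)=(88*31+92)%997=826 -> [194, 764, 826]
  L2: h(194,764)=(194*31+764)%997=796 h(826,826)=(826*31+826)%997=510 -> [796, 510]
  L3: h(796,510)=(796*31+510)%997=261 -> [261]
  root=261
After append 50 (leaves=[38, 13, 56, 25, 88, 92, 50]):
  L0: [38, 13, 56, 25, 88, 92, 50]
  L1: h(38,13)=(38*31+13)%997=194 h(56,25)=(56*31+25)%997=764 h(88,92)=(88*31+92)%997=826 h(50,50)=(50*31+50)%997=603 -> [194, 764, 826, 603]
  L2: h(194,764)=(194*31+764)%997=796 h(826,603)=(826*31+603)%997=287 -> [796, 287]
  L3: h(796,287)=(796*31+287)%997=38 -> [38]
  root=38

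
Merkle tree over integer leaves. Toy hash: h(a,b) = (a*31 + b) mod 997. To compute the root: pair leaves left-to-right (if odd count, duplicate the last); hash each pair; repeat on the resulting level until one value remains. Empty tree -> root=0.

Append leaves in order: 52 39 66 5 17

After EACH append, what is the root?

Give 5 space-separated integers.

After append 52 (leaves=[52]):
  L0: [52]
  root=52
After append 39 (leaves=[52, 39]):
  L0: [52, 39]
  L1: h(52,39)=(52*31+39)%997=654 -> [654]
  root=654
After append 66 (leaves=[52, 39, 66]):
  L0: [52, 39, 66]
  L1: h(52,39)=(52*31+39)%997=654 h(66,66)=(66*31+66)%997=118 -> [654, 118]
  L2: h(654,118)=(654*31+118)%997=452 -> [452]
  root=452
After append 5 (leaves=[52, 39, 66, 5]):
  L0: [52, 39, 66, 5]
  L1: h(52,39)=(52*31+39)%997=654 h(66,5)=(66*31+5)%997=57 -> [654, 57]
  L2: h(654,57)=(654*31+57)%997=391 -> [391]
  root=391
After append 17 (leaves=[52, 39, 66, 5, 17]):
  L0: [52, 39, 66, 5, 17]
  L1: h(52,39)=(52*31+39)%997=654 h(66,5)=(66*31+5)%997=57 h(17,17)=(17*31+17)%997=544 -> [654, 57, 544]
  L2: h(654,57)=(654*31+57)%997=391 h(544,544)=(544*31+544)%997=459 -> [391, 459]
  L3: h(391,459)=(391*31+459)%997=616 -> [616]
  root=616

Answer: 52 654 452 391 616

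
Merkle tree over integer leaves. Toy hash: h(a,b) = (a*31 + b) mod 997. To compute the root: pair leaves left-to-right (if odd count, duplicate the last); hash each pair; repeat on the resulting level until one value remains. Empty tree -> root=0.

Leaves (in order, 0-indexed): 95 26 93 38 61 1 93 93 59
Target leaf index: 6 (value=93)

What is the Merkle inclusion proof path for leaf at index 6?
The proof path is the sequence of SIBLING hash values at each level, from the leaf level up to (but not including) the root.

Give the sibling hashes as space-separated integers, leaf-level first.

L0 (leaves): [95, 26, 93, 38, 61, 1, 93, 93, 59], target index=6
L1: h(95,26)=(95*31+26)%997=977 [pair 0] h(93,38)=(93*31+38)%997=927 [pair 1] h(61,1)=(61*31+1)%997=895 [pair 2] h(93,93)=(93*31+93)%997=982 [pair 3] h(59,59)=(59*31+59)%997=891 [pair 4] -> [977, 927, 895, 982, 891]
  Sibling for proof at L0: 93
L2: h(977,927)=(977*31+927)%997=307 [pair 0] h(895,982)=(895*31+982)%997=811 [pair 1] h(891,891)=(891*31+891)%997=596 [pair 2] -> [307, 811, 596]
  Sibling for proof at L1: 895
L3: h(307,811)=(307*31+811)%997=358 [pair 0] h(596,596)=(596*31+596)%997=129 [pair 1] -> [358, 129]
  Sibling for proof at L2: 307
L4: h(358,129)=(358*31+129)%997=260 [pair 0] -> [260]
  Sibling for proof at L3: 129
Root: 260
Proof path (sibling hashes from leaf to root): [93, 895, 307, 129]

Answer: 93 895 307 129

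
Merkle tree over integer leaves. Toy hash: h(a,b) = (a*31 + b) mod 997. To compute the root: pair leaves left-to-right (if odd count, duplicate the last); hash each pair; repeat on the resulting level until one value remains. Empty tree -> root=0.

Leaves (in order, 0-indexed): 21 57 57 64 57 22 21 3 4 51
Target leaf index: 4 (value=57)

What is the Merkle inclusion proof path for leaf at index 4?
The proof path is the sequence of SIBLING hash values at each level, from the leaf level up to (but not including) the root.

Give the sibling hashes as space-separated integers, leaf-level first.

L0 (leaves): [21, 57, 57, 64, 57, 22, 21, 3, 4, 51], target index=4
L1: h(21,57)=(21*31+57)%997=708 [pair 0] h(57,64)=(57*31+64)%997=834 [pair 1] h(57,22)=(57*31+22)%997=792 [pair 2] h(21,3)=(21*31+3)%997=654 [pair 3] h(4,51)=(4*31+51)%997=175 [pair 4] -> [708, 834, 792, 654, 175]
  Sibling for proof at L0: 22
L2: h(708,834)=(708*31+834)%997=848 [pair 0] h(792,654)=(792*31+654)%997=281 [pair 1] h(175,175)=(175*31+175)%997=615 [pair 2] -> [848, 281, 615]
  Sibling for proof at L1: 654
L3: h(848,281)=(848*31+281)%997=647 [pair 0] h(615,615)=(615*31+615)%997=737 [pair 1] -> [647, 737]
  Sibling for proof at L2: 848
L4: h(647,737)=(647*31+737)%997=854 [pair 0] -> [854]
  Sibling for proof at L3: 737
Root: 854
Proof path (sibling hashes from leaf to root): [22, 654, 848, 737]

Answer: 22 654 848 737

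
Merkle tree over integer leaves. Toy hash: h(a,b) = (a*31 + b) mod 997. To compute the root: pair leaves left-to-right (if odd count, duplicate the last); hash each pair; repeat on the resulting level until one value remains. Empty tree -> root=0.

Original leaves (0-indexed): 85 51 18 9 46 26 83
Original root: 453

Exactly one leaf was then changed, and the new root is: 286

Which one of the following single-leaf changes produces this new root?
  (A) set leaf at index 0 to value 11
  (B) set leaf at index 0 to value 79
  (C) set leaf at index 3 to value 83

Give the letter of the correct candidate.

Answer: A

Derivation:
Original leaves: [85, 51, 18, 9, 46, 26, 83]
Target new root: 286
Try each candidate change and compute the resulting root:
Candidate A: set leaf[0] = 11 -> leaves = [11, 51, 18, 9, 46, 26, 83]
  L0: [11, 51, 18, 9, 46, 26, 83]
  L1: h(11,51)=(11*31+51)%997=392 h(18,9)=(18*31+9)%997=567 h(46,26)=(46*31+26)%997=455 h(83,83)=(83*31+83)%997=662 -> [392, 567, 455, 662]
  L2: h(392,567)=(392*31+567)%997=755 h(455,662)=(455*31+662)%997=809 -> [755, 809]
  L3: h(755,809)=(755*31+809)%997=286 -> [286]
  root = 286 == target 286  ** MATCH **
Candidate B: set leaf[0] = 79 -> leaves = [79, 51, 18, 9, 46, 26, 83]
  L0: [79, 51, 18, 9, 46, 26, 83]
  L1: h(79,51)=(79*31+51)%997=506 h(18,9)=(18*31+9)%997=567 h(46,26)=(46*31+26)%997=455 h(83,83)=(83*31+83)%997=662 -> [506, 567, 455, 662]
  L2: h(506,567)=(506*31+567)%997=301 h(455,662)=(455*31+662)%997=809 -> [301, 809]
  L3: h(301,809)=(301*31+809)%997=170 -> [170]
  root = 170 != target 286
Candidate C: set leaf[3] = 83 -> leaves = [85, 51, 18, 83, 46, 26, 83]
  L0: [85, 51, 18, 83, 46, 26, 83]
  L1: h(85,51)=(85*31+51)%997=692 h(18,83)=(18*31+83)%997=641 h(46,26)=(46*31+26)%997=455 h(83,83)=(83*31+83)%997=662 -> [692, 641, 455, 662]
  L2: h(692,641)=(692*31+641)%997=159 h(455,662)=(455*31+662)%997=809 -> [159, 809]
  L3: h(159,809)=(159*31+809)%997=753 -> [753]
  root = 753 != target 286
Candidate A produces the target root.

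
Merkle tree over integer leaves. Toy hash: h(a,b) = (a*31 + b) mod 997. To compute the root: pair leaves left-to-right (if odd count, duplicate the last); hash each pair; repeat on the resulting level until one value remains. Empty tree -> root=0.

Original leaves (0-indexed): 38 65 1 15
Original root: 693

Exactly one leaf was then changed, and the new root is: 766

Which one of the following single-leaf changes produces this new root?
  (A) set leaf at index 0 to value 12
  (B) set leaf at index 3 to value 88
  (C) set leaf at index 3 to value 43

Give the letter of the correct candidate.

Answer: B

Derivation:
Original leaves: [38, 65, 1, 15]
Target new root: 766
Try each candidate change and compute the resulting root:
Candidate A: set leaf[0] = 12 -> leaves = [12, 65, 1, 15]
  L0: [12, 65, 1, 15]
  L1: h(12,65)=(12*31+65)%997=437 h(1,15)=(1*31+15)%997=46 -> [437, 46]
  L2: h(437,46)=(437*31+46)%997=632 -> [632]
  root = 632 != target 766
Candidate B: set leaf[3] = 88 -> leaves = [38, 65, 1, 88]
  L0: [38, 65, 1, 88]
  L1: h(38,65)=(38*31+65)%997=246 h(1,88)=(1*31+88)%997=119 -> [246, 119]
  L2: h(246,119)=(246*31+119)%997=766 -> [766]
  root = 766 == target 766  ** MATCH **
Candidate C: set leaf[3] = 43 -> leaves = [38, 65, 1, 43]
  L0: [38, 65, 1, 43]
  L1: h(38,65)=(38*31+65)%997=246 h(1,43)=(1*31+43)%997=74 -> [246, 74]
  L2: h(246,74)=(246*31+74)%997=721 -> [721]
  root = 721 != target 766
Candidate B produces the target root.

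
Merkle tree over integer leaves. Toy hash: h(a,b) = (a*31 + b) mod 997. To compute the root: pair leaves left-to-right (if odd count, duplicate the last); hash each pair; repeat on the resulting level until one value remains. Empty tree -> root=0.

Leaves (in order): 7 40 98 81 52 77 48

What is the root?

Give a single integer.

Answer: 755

Derivation:
L0: [7, 40, 98, 81, 52, 77, 48]
L1: h(7,40)=(7*31+40)%997=257 h(98,81)=(98*31+81)%997=128 h(52,77)=(52*31+77)%997=692 h(48,48)=(48*31+48)%997=539 -> [257, 128, 692, 539]
L2: h(257,128)=(257*31+128)%997=119 h(692,539)=(692*31+539)%997=57 -> [119, 57]
L3: h(119,57)=(119*31+57)%997=755 -> [755]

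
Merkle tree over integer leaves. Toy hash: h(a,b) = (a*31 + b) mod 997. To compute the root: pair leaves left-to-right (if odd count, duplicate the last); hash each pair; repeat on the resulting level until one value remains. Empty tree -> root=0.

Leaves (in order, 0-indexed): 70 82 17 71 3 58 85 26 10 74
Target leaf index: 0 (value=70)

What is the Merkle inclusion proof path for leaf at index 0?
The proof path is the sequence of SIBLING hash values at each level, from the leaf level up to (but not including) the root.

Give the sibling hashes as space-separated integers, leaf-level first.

L0 (leaves): [70, 82, 17, 71, 3, 58, 85, 26, 10, 74], target index=0
L1: h(70,82)=(70*31+82)%997=258 [pair 0] h(17,71)=(17*31+71)%997=598 [pair 1] h(3,58)=(3*31+58)%997=151 [pair 2] h(85,26)=(85*31+26)%997=667 [pair 3] h(10,74)=(10*31+74)%997=384 [pair 4] -> [258, 598, 151, 667, 384]
  Sibling for proof at L0: 82
L2: h(258,598)=(258*31+598)%997=620 [pair 0] h(151,667)=(151*31+667)%997=363 [pair 1] h(384,384)=(384*31+384)%997=324 [pair 2] -> [620, 363, 324]
  Sibling for proof at L1: 598
L3: h(620,363)=(620*31+363)%997=640 [pair 0] h(324,324)=(324*31+324)%997=398 [pair 1] -> [640, 398]
  Sibling for proof at L2: 363
L4: h(640,398)=(640*31+398)%997=298 [pair 0] -> [298]
  Sibling for proof at L3: 398
Root: 298
Proof path (sibling hashes from leaf to root): [82, 598, 363, 398]

Answer: 82 598 363 398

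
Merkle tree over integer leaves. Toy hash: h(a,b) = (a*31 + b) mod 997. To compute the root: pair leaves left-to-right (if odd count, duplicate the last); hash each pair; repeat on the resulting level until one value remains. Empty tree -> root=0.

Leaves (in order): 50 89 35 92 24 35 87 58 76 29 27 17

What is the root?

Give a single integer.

L0: [50, 89, 35, 92, 24, 35, 87, 58, 76, 29, 27, 17]
L1: h(50,89)=(50*31+89)%997=642 h(35,92)=(35*31+92)%997=180 h(24,35)=(24*31+35)%997=779 h(87,58)=(87*31+58)%997=761 h(76,29)=(76*31+29)%997=391 h(27,17)=(27*31+17)%997=854 -> [642, 180, 779, 761, 391, 854]
L2: h(642,180)=(642*31+180)%997=142 h(779,761)=(779*31+761)%997=982 h(391,854)=(391*31+854)%997=14 -> [142, 982, 14]
L3: h(142,982)=(142*31+982)%997=399 h(14,14)=(14*31+14)%997=448 -> [399, 448]
L4: h(399,448)=(399*31+448)%997=853 -> [853]

Answer: 853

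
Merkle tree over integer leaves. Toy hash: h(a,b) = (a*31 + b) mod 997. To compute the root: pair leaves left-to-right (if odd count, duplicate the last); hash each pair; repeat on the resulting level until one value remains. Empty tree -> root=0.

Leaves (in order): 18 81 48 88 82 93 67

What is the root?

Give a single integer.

Answer: 11

Derivation:
L0: [18, 81, 48, 88, 82, 93, 67]
L1: h(18,81)=(18*31+81)%997=639 h(48,88)=(48*31+88)%997=579 h(82,93)=(82*31+93)%997=641 h(67,67)=(67*31+67)%997=150 -> [639, 579, 641, 150]
L2: h(639,579)=(639*31+579)%997=448 h(641,150)=(641*31+150)%997=81 -> [448, 81]
L3: h(448,81)=(448*31+81)%997=11 -> [11]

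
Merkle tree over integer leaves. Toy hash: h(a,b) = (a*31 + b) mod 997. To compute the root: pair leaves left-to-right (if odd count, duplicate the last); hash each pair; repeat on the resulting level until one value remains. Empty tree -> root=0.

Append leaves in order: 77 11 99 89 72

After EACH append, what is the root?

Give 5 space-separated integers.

Answer: 77 404 737 727 553

Derivation:
After append 77 (leaves=[77]):
  L0: [77]
  root=77
After append 11 (leaves=[77, 11]):
  L0: [77, 11]
  L1: h(77,11)=(77*31+11)%997=404 -> [404]
  root=404
After append 99 (leaves=[77, 11, 99]):
  L0: [77, 11, 99]
  L1: h(77,11)=(77*31+11)%997=404 h(99,99)=(99*31+99)%997=177 -> [404, 177]
  L2: h(404,177)=(404*31+177)%997=737 -> [737]
  root=737
After append 89 (leaves=[77, 11, 99, 89]):
  L0: [77, 11, 99, 89]
  L1: h(77,11)=(77*31+11)%997=404 h(99,89)=(99*31+89)%997=167 -> [404, 167]
  L2: h(404,167)=(404*31+167)%997=727 -> [727]
  root=727
After append 72 (leaves=[77, 11, 99, 89, 72]):
  L0: [77, 11, 99, 89, 72]
  L1: h(77,11)=(77*31+11)%997=404 h(99,89)=(99*31+89)%997=167 h(72,72)=(72*31+72)%997=310 -> [404, 167, 310]
  L2: h(404,167)=(404*31+167)%997=727 h(310,310)=(310*31+310)%997=947 -> [727, 947]
  L3: h(727,947)=(727*31+947)%997=553 -> [553]
  root=553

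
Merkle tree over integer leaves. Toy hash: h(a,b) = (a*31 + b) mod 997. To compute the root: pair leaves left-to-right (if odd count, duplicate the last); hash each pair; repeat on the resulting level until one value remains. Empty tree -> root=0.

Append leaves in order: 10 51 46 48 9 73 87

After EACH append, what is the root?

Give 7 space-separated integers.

After append 10 (leaves=[10]):
  L0: [10]
  root=10
After append 51 (leaves=[10, 51]):
  L0: [10, 51]
  L1: h(10,51)=(10*31+51)%997=361 -> [361]
  root=361
After append 46 (leaves=[10, 51, 46]):
  L0: [10, 51, 46]
  L1: h(10,51)=(10*31+51)%997=361 h(46,46)=(46*31+46)%997=475 -> [361, 475]
  L2: h(361,475)=(361*31+475)%997=699 -> [699]
  root=699
After append 48 (leaves=[10, 51, 46, 48]):
  L0: [10, 51, 46, 48]
  L1: h(10,51)=(10*31+51)%997=361 h(46,48)=(46*31+48)%997=477 -> [361, 477]
  L2: h(361,477)=(361*31+477)%997=701 -> [701]
  root=701
After append 9 (leaves=[10, 51, 46, 48, 9]):
  L0: [10, 51, 46, 48, 9]
  L1: h(10,51)=(10*31+51)%997=361 h(46,48)=(46*31+48)%997=477 h(9,9)=(9*31+9)%997=288 -> [361, 477, 288]
  L2: h(361,477)=(361*31+477)%997=701 h(288,288)=(288*31+288)%997=243 -> [701, 243]
  L3: h(701,243)=(701*31+243)%997=40 -> [40]
  root=40
After append 73 (leaves=[10, 51, 46, 48, 9, 73]):
  L0: [10, 51, 46, 48, 9, 73]
  L1: h(10,51)=(10*31+51)%997=361 h(46,48)=(46*31+48)%997=477 h(9,73)=(9*31+73)%997=352 -> [361, 477, 352]
  L2: h(361,477)=(361*31+477)%997=701 h(352,352)=(352*31+352)%997=297 -> [701, 297]
  L3: h(701,297)=(701*31+297)%997=94 -> [94]
  root=94
After append 87 (leaves=[10, 51, 46, 48, 9, 73, 87]):
  L0: [10, 51, 46, 48, 9, 73, 87]
  L1: h(10,51)=(10*31+51)%997=361 h(46,48)=(46*31+48)%997=477 h(9,73)=(9*31+73)%997=352 h(87,87)=(87*31+87)%997=790 -> [361, 477, 352, 790]
  L2: h(361,477)=(361*31+477)%997=701 h(352,790)=(352*31+790)%997=735 -> [701, 735]
  L3: h(701,735)=(701*31+735)%997=532 -> [532]
  root=532

Answer: 10 361 699 701 40 94 532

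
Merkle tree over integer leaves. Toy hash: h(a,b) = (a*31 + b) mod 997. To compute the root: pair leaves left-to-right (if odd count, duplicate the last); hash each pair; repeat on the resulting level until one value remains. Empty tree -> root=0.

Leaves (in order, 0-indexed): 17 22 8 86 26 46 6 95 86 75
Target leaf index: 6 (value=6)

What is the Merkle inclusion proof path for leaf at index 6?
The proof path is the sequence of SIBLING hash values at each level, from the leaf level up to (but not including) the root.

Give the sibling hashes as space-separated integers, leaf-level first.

L0 (leaves): [17, 22, 8, 86, 26, 46, 6, 95, 86, 75], target index=6
L1: h(17,22)=(17*31+22)%997=549 [pair 0] h(8,86)=(8*31+86)%997=334 [pair 1] h(26,46)=(26*31+46)%997=852 [pair 2] h(6,95)=(6*31+95)%997=281 [pair 3] h(86,75)=(86*31+75)%997=747 [pair 4] -> [549, 334, 852, 281, 747]
  Sibling for proof at L0: 95
L2: h(549,334)=(549*31+334)%997=404 [pair 0] h(852,281)=(852*31+281)%997=771 [pair 1] h(747,747)=(747*31+747)%997=973 [pair 2] -> [404, 771, 973]
  Sibling for proof at L1: 852
L3: h(404,771)=(404*31+771)%997=334 [pair 0] h(973,973)=(973*31+973)%997=229 [pair 1] -> [334, 229]
  Sibling for proof at L2: 404
L4: h(334,229)=(334*31+229)%997=613 [pair 0] -> [613]
  Sibling for proof at L3: 229
Root: 613
Proof path (sibling hashes from leaf to root): [95, 852, 404, 229]

Answer: 95 852 404 229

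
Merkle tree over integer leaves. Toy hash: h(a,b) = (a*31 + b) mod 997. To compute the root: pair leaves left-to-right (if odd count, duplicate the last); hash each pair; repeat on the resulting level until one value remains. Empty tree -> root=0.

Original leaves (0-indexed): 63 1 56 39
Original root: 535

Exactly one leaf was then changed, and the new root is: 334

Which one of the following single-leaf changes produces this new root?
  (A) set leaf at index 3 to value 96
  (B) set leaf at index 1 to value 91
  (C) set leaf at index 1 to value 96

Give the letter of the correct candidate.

Answer: B

Derivation:
Original leaves: [63, 1, 56, 39]
Target new root: 334
Try each candidate change and compute the resulting root:
Candidate A: set leaf[3] = 96 -> leaves = [63, 1, 56, 96]
  L0: [63, 1, 56, 96]
  L1: h(63,1)=(63*31+1)%997=957 h(56,96)=(56*31+96)%997=835 -> [957, 835]
  L2: h(957,835)=(957*31+835)%997=592 -> [592]
  root = 592 != target 334
Candidate B: set leaf[1] = 91 -> leaves = [63, 91, 56, 39]
  L0: [63, 91, 56, 39]
  L1: h(63,91)=(63*31+91)%997=50 h(56,39)=(56*31+39)%997=778 -> [50, 778]
  L2: h(50,778)=(50*31+778)%997=334 -> [334]
  root = 334 == target 334  ** MATCH **
Candidate C: set leaf[1] = 96 -> leaves = [63, 96, 56, 39]
  L0: [63, 96, 56, 39]
  L1: h(63,96)=(63*31+96)%997=55 h(56,39)=(56*31+39)%997=778 -> [55, 778]
  L2: h(55,778)=(55*31+778)%997=489 -> [489]
  root = 489 != target 334
Candidate B produces the target root.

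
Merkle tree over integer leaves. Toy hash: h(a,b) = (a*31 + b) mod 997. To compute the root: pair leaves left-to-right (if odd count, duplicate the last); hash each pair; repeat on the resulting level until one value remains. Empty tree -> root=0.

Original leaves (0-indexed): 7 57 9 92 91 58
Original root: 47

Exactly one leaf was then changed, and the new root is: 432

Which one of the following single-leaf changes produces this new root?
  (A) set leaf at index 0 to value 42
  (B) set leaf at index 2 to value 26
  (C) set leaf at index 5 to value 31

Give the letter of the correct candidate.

Answer: B

Derivation:
Original leaves: [7, 57, 9, 92, 91, 58]
Target new root: 432
Try each candidate change and compute the resulting root:
Candidate A: set leaf[0] = 42 -> leaves = [42, 57, 9, 92, 91, 58]
  L0: [42, 57, 9, 92, 91, 58]
  L1: h(42,57)=(42*31+57)%997=362 h(9,92)=(9*31+92)%997=371 h(91,58)=(91*31+58)%997=885 -> [362, 371, 885]
  L2: h(362,371)=(362*31+371)%997=626 h(885,885)=(885*31+885)%997=404 -> [626, 404]
  L3: h(626,404)=(626*31+404)%997=867 -> [867]
  root = 867 != target 432
Candidate B: set leaf[2] = 26 -> leaves = [7, 57, 26, 92, 91, 58]
  L0: [7, 57, 26, 92, 91, 58]
  L1: h(7,57)=(7*31+57)%997=274 h(26,92)=(26*31+92)%997=898 h(91,58)=(91*31+58)%997=885 -> [274, 898, 885]
  L2: h(274,898)=(274*31+898)%997=419 h(885,885)=(885*31+885)%997=404 -> [419, 404]
  L3: h(419,404)=(419*31+404)%997=432 -> [432]
  root = 432 == target 432  ** MATCH **
Candidate C: set leaf[5] = 31 -> leaves = [7, 57, 9, 92, 91, 31]
  L0: [7, 57, 9, 92, 91, 31]
  L1: h(7,57)=(7*31+57)%997=274 h(9,92)=(9*31+92)%997=371 h(91,31)=(91*31+31)%997=858 -> [274, 371, 858]
  L2: h(274,371)=(274*31+371)%997=889 h(858,858)=(858*31+858)%997=537 -> [889, 537]
  L3: h(889,537)=(889*31+537)%997=180 -> [180]
  root = 180 != target 432
Candidate B produces the target root.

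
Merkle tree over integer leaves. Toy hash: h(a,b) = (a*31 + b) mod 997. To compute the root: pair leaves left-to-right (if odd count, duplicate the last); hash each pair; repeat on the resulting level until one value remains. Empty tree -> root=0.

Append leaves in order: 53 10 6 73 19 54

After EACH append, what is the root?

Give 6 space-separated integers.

After append 53 (leaves=[53]):
  L0: [53]
  root=53
After append 10 (leaves=[53, 10]):
  L0: [53, 10]
  L1: h(53,10)=(53*31+10)%997=656 -> [656]
  root=656
After append 6 (leaves=[53, 10, 6]):
  L0: [53, 10, 6]
  L1: h(53,10)=(53*31+10)%997=656 h(6,6)=(6*31+6)%997=192 -> [656, 192]
  L2: h(656,192)=(656*31+192)%997=588 -> [588]
  root=588
After append 73 (leaves=[53, 10, 6, 73]):
  L0: [53, 10, 6, 73]
  L1: h(53,10)=(53*31+10)%997=656 h(6,73)=(6*31+73)%997=259 -> [656, 259]
  L2: h(656,259)=(656*31+259)%997=655 -> [655]
  root=655
After append 19 (leaves=[53, 10, 6, 73, 19]):
  L0: [53, 10, 6, 73, 19]
  L1: h(53,10)=(53*31+10)%997=656 h(6,73)=(6*31+73)%997=259 h(19,19)=(19*31+19)%997=608 -> [656, 259, 608]
  L2: h(656,259)=(656*31+259)%997=655 h(608,608)=(608*31+608)%997=513 -> [655, 513]
  L3: h(655,513)=(655*31+513)%997=878 -> [878]
  root=878
After append 54 (leaves=[53, 10, 6, 73, 19, 54]):
  L0: [53, 10, 6, 73, 19, 54]
  L1: h(53,10)=(53*31+10)%997=656 h(6,73)=(6*31+73)%997=259 h(19,54)=(19*31+54)%997=643 -> [656, 259, 643]
  L2: h(656,259)=(656*31+259)%997=655 h(643,643)=(643*31+643)%997=636 -> [655, 636]
  L3: h(655,636)=(655*31+636)%997=4 -> [4]
  root=4

Answer: 53 656 588 655 878 4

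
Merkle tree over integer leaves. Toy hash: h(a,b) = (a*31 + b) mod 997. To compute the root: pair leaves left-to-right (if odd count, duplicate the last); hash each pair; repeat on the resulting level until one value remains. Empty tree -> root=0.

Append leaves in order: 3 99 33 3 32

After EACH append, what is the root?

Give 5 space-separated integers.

Answer: 3 192 29 996 833

Derivation:
After append 3 (leaves=[3]):
  L0: [3]
  root=3
After append 99 (leaves=[3, 99]):
  L0: [3, 99]
  L1: h(3,99)=(3*31+99)%997=192 -> [192]
  root=192
After append 33 (leaves=[3, 99, 33]):
  L0: [3, 99, 33]
  L1: h(3,99)=(3*31+99)%997=192 h(33,33)=(33*31+33)%997=59 -> [192, 59]
  L2: h(192,59)=(192*31+59)%997=29 -> [29]
  root=29
After append 3 (leaves=[3, 99, 33, 3]):
  L0: [3, 99, 33, 3]
  L1: h(3,99)=(3*31+99)%997=192 h(33,3)=(33*31+3)%997=29 -> [192, 29]
  L2: h(192,29)=(192*31+29)%997=996 -> [996]
  root=996
After append 32 (leaves=[3, 99, 33, 3, 32]):
  L0: [3, 99, 33, 3, 32]
  L1: h(3,99)=(3*31+99)%997=192 h(33,3)=(33*31+3)%997=29 h(32,32)=(32*31+32)%997=27 -> [192, 29, 27]
  L2: h(192,29)=(192*31+29)%997=996 h(27,27)=(27*31+27)%997=864 -> [996, 864]
  L3: h(996,864)=(996*31+864)%997=833 -> [833]
  root=833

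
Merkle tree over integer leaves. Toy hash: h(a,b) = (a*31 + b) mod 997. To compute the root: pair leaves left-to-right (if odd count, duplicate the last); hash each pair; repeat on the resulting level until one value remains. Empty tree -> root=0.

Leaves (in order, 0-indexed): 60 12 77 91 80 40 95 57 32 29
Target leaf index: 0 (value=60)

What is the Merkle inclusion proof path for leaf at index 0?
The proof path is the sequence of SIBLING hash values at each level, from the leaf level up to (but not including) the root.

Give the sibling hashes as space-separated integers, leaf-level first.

L0 (leaves): [60, 12, 77, 91, 80, 40, 95, 57, 32, 29], target index=0
L1: h(60,12)=(60*31+12)%997=875 [pair 0] h(77,91)=(77*31+91)%997=484 [pair 1] h(80,40)=(80*31+40)%997=526 [pair 2] h(95,57)=(95*31+57)%997=11 [pair 3] h(32,29)=(32*31+29)%997=24 [pair 4] -> [875, 484, 526, 11, 24]
  Sibling for proof at L0: 12
L2: h(875,484)=(875*31+484)%997=690 [pair 0] h(526,11)=(526*31+11)%997=365 [pair 1] h(24,24)=(24*31+24)%997=768 [pair 2] -> [690, 365, 768]
  Sibling for proof at L1: 484
L3: h(690,365)=(690*31+365)%997=818 [pair 0] h(768,768)=(768*31+768)%997=648 [pair 1] -> [818, 648]
  Sibling for proof at L2: 365
L4: h(818,648)=(818*31+648)%997=84 [pair 0] -> [84]
  Sibling for proof at L3: 648
Root: 84
Proof path (sibling hashes from leaf to root): [12, 484, 365, 648]

Answer: 12 484 365 648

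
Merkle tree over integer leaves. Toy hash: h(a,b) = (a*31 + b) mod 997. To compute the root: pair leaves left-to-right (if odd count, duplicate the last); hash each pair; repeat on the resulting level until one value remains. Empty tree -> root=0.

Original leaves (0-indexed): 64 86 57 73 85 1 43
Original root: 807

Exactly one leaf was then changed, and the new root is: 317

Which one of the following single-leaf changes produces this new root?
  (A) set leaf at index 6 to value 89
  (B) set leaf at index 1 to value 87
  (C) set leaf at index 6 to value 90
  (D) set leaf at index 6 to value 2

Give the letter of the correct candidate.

Original leaves: [64, 86, 57, 73, 85, 1, 43]
Target new root: 317
Try each candidate change and compute the resulting root:
Candidate A: set leaf[6] = 89 -> leaves = [64, 86, 57, 73, 85, 1, 89]
  L0: [64, 86, 57, 73, 85, 1, 89]
  L1: h(64,86)=(64*31+86)%997=76 h(57,73)=(57*31+73)%997=843 h(85,1)=(85*31+1)%997=642 h(89,89)=(89*31+89)%997=854 -> [76, 843, 642, 854]
  L2: h(76,843)=(76*31+843)%997=208 h(642,854)=(642*31+854)%997=816 -> [208, 816]
  L3: h(208,816)=(208*31+816)%997=285 -> [285]
  root = 285 != target 317
Candidate B: set leaf[1] = 87 -> leaves = [64, 87, 57, 73, 85, 1, 43]
  L0: [64, 87, 57, 73, 85, 1, 43]
  L1: h(64,87)=(64*31+87)%997=77 h(57,73)=(57*31+73)%997=843 h(85,1)=(85*31+1)%997=642 h(43,43)=(43*31+43)%997=379 -> [77, 843, 642, 379]
  L2: h(77,843)=(77*31+843)%997=239 h(642,379)=(642*31+379)%997=341 -> [239, 341]
  L3: h(239,341)=(239*31+341)%997=771 -> [771]
  root = 771 != target 317
Candidate C: set leaf[6] = 90 -> leaves = [64, 86, 57, 73, 85, 1, 90]
  L0: [64, 86, 57, 73, 85, 1, 90]
  L1: h(64,86)=(64*31+86)%997=76 h(57,73)=(57*31+73)%997=843 h(85,1)=(85*31+1)%997=642 h(90,90)=(90*31+90)%997=886 -> [76, 843, 642, 886]
  L2: h(76,843)=(76*31+843)%997=208 h(642,886)=(642*31+886)%997=848 -> [208, 848]
  L3: h(208,848)=(208*31+848)%997=317 -> [317]
  root = 317 == target 317  ** MATCH **
Candidate D: set leaf[6] = 2 -> leaves = [64, 86, 57, 73, 85, 1, 2]
  L0: [64, 86, 57, 73, 85, 1, 2]
  L1: h(64,86)=(64*31+86)%997=76 h(57,73)=(57*31+73)%997=843 h(85,1)=(85*31+1)%997=642 h(2,2)=(2*31+2)%997=64 -> [76, 843, 642, 64]
  L2: h(76,843)=(76*31+843)%997=208 h(642,64)=(642*31+64)%997=26 -> [208, 26]
  L3: h(208,26)=(208*31+26)%997=492 -> [492]
  root = 492 != target 317
Candidate C produces the target root.

Answer: C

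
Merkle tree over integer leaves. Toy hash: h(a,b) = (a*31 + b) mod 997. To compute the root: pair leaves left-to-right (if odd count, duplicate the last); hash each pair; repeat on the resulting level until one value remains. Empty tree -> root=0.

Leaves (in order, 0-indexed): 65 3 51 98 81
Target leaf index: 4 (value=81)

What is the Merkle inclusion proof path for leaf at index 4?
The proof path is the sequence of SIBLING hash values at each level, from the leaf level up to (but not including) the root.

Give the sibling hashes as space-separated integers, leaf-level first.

L0 (leaves): [65, 3, 51, 98, 81], target index=4
L1: h(65,3)=(65*31+3)%997=24 [pair 0] h(51,98)=(51*31+98)%997=682 [pair 1] h(81,81)=(81*31+81)%997=598 [pair 2] -> [24, 682, 598]
  Sibling for proof at L0: 81
L2: h(24,682)=(24*31+682)%997=429 [pair 0] h(598,598)=(598*31+598)%997=193 [pair 1] -> [429, 193]
  Sibling for proof at L1: 598
L3: h(429,193)=(429*31+193)%997=531 [pair 0] -> [531]
  Sibling for proof at L2: 429
Root: 531
Proof path (sibling hashes from leaf to root): [81, 598, 429]

Answer: 81 598 429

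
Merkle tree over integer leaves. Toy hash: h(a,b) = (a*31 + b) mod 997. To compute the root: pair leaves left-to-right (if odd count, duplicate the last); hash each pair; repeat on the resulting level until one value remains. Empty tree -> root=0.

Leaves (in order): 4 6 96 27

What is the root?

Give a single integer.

L0: [4, 6, 96, 27]
L1: h(4,6)=(4*31+6)%997=130 h(96,27)=(96*31+27)%997=12 -> [130, 12]
L2: h(130,12)=(130*31+12)%997=54 -> [54]

Answer: 54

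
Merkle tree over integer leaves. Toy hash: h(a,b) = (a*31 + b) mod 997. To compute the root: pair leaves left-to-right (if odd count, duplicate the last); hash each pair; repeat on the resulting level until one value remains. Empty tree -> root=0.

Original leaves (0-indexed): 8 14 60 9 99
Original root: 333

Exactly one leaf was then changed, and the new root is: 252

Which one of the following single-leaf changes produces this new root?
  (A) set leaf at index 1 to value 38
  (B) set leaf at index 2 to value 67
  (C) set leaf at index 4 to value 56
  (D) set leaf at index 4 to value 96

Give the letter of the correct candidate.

Original leaves: [8, 14, 60, 9, 99]
Target new root: 252
Try each candidate change and compute the resulting root:
Candidate A: set leaf[1] = 38 -> leaves = [8, 38, 60, 9, 99]
  L0: [8, 38, 60, 9, 99]
  L1: h(8,38)=(8*31+38)%997=286 h(60,9)=(60*31+9)%997=872 h(99,99)=(99*31+99)%997=177 -> [286, 872, 177]
  L2: h(286,872)=(286*31+872)%997=765 h(177,177)=(177*31+177)%997=679 -> [765, 679]
  L3: h(765,679)=(765*31+679)%997=466 -> [466]
  root = 466 != target 252
Candidate B: set leaf[2] = 67 -> leaves = [8, 14, 67, 9, 99]
  L0: [8, 14, 67, 9, 99]
  L1: h(8,14)=(8*31+14)%997=262 h(67,9)=(67*31+9)%997=92 h(99,99)=(99*31+99)%997=177 -> [262, 92, 177]
  L2: h(262,92)=(262*31+92)%997=238 h(177,177)=(177*31+177)%997=679 -> [238, 679]
  L3: h(238,679)=(238*31+679)%997=81 -> [81]
  root = 81 != target 252
Candidate C: set leaf[4] = 56 -> leaves = [8, 14, 60, 9, 56]
  L0: [8, 14, 60, 9, 56]
  L1: h(8,14)=(8*31+14)%997=262 h(60,9)=(60*31+9)%997=872 h(56,56)=(56*31+56)%997=795 -> [262, 872, 795]
  L2: h(262,872)=(262*31+872)%997=21 h(795,795)=(795*31+795)%997=515 -> [21, 515]
  L3: h(21,515)=(21*31+515)%997=169 -> [169]
  root = 169 != target 252
Candidate D: set leaf[4] = 96 -> leaves = [8, 14, 60, 9, 96]
  L0: [8, 14, 60, 9, 96]
  L1: h(8,14)=(8*31+14)%997=262 h(60,9)=(60*31+9)%997=872 h(96,96)=(96*31+96)%997=81 -> [262, 872, 81]
  L2: h(262,872)=(262*31+872)%997=21 h(81,81)=(81*31+81)%997=598 -> [21, 598]
  L3: h(21,598)=(21*31+598)%997=252 -> [252]
  root = 252 == target 252  ** MATCH **
Candidate D produces the target root.

Answer: D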